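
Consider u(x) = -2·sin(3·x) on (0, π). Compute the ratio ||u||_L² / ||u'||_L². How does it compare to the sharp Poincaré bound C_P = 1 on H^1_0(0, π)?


||u||_L² / ||u'||_L² = 1/3 < C_P = 1.

u(x) = -2·sin(3·x), so u'(x) = -6*cos(3*x).
Writing u(x) = A·sin(kπx/L) with A = -2 and k = 3, use ∫_0^L sin²(kπx/L) dx = L/2 and ∫_0^L cos²(kπx/L) dx = L/2.
u² = 4·sin²(3·x) and (u')² = 36·cos²(3·x), and each of sin², cos² integrates to L/2 = π/2 over (0, π).
∫_0^π u² dx = 2*π, so ||u||_L² = sqrt(2)*sqrt(π).
∫_0^π (u')² dx = 18*π, so ||u'||_L² = 3*sqrt(2)*sqrt(π).
Ratio ||u||_L² / ||u'||_L² = 1/3.
Sharp Poincaré constant on H^1_0(0, π) is C_P = L/π = 1, achieved by sin(x).
This is the k = 3 harmonic; the ratio L/(kπ) is strictly less than C_P = L/π, consistent with the sharp inequality ||u||_L² ≤ C_P ||u'||_L².


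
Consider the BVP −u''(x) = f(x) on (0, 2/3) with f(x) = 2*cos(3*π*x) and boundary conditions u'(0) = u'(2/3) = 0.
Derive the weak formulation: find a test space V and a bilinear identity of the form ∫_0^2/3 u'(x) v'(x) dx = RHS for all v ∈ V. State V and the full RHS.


V = H^1(0, 2/3) (no boundary constraint on v; u is determined up to an additive constant); weak form: ∫_0^2/3 u'v' dx = ∫_0^2/3 (2*cos(3*π*x)) v dx for all v ∈ V.

Multiply both sides by a test function v and integrate from 0 to 2/3:
  ∫_0^2/3 −u''(x) v(x) dx = ∫_0^2/3 f(x) v(x) dx.
Integrate the LHS by parts once:
  ∫_0^2/3 −u'' v dx = −[u'(x) v(x)]_0^2/3 + ∫_0^2/3 u'(x) v'(x) dx.
Thus ∫_0^2/3 u'(x) v'(x) dx = ∫_0^2/3 f(x) v(x) dx + [u'(x) v(x)]_0^2/3.
Choose V so that boundary terms are either known or forced to vanish.
u has homogeneous Neumann: u'(0) = u'(2/3) = 0. So [u' v]_0^2/3 = 0·v(2/3) − 0·v(0) = 0 for any v; take V = H^1(0, 2/3).
Weak formulation: find u (satisfying any essential BC) such that ∫_0^2/3 u'(x) v'(x) dx = ∫_0^2/3 f v dx for all v ∈ V (homogeneous Neumann, so boundary terms vanish).
Substituting f(x) = 2*cos(3*π*x), the right-hand side is ∫_0^2/3 (2*cos(3*π*x)) v dx.
Compatibility check (pure Neumann): taking v ≡ 1 ∈ V gives 0 = ∫_0^2/3 f dx + (0) − (0), i.e. ∫_0^2/3 f dx must equal u'(0) − u'(2/3) = 0. Indeed ∫_0^2/3 (2*cos(3*π*x)) dx = 0, so the data are compatible. The solution is then unique only up to an additive constant (fix it e.g. by requiring ∫_0^2/3 u dx = 0).


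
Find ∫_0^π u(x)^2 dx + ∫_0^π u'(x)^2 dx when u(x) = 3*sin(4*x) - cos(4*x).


||u||_{H^1(0,π)}^2 = 85*π

u'(x) = 4*sin(4*x) + 12*cos(4*x).
Expand u² and (u')² and integrate term by term on (0, π), using: for integers n ≥ 1, ∫_0^π sin²(nx) dx = ∫_0^π cos²(nx) dx = π/2; for n ≠ n', ∫_0^π sin(nx)sin(n'x) dx = ∫_0^π cos(nx)cos(n'x) dx = 0; and by product-to-sum, ∫_0^π sin(nx)cos(n'x) dx = ½∫_0^π [sin((n+n')x) + sin((n−n')x)] dx, which is 0 when n+n' is even and 2n/(n²−n'²) when n+n' is odd (it need not vanish on (0, π)).
  u² squared terms: (-1)²·∫cos(4x)² dx = 1·π/2 = π/2;  (3)²·∫sin(4x)² dx = 9·π/2 = 9*π/2.
  u² cross terms: 2·(-1)·(3)·∫cos(4x)·sin(4x) dx = -6·(0) = 0.
  So ∫_0^π u² dx = π/2 + 9*π/2 + 0 = 5*π.
  (u')² squared terms: (4)²·∫sin(4x)² dx = 16·π/2 = 8*π;  (12)²·∫cos(4x)² dx = 144·π/2 = 72*π.
  (u')² cross terms: 2·(4)·(12)·∫sin(4x)·cos(4x) dx = 96·(0) = 0.
  So ∫_0^π (u')² dx = 8*π + 72*π + 0 = 80*π.
||u||_{H^1}^2 = (5*π) + (80*π) = 85*π.


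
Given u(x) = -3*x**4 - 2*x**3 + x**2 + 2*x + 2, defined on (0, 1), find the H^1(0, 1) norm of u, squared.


||u||_{H^1}^2 = 6493/210

The H^1 norm (squared) on an interval (0, L) is
  ||u||_{H^1}^2 = ∫_0^L u(x)^2 dx + ∫_0^L u'(x)^2 dx.
Compute u'(x) = -12*x**3 - 6*x**2 + 2*x + 2.
Then u(x)^2 = 9*x**8 + 12*x**7 - 2*x**6 - 16*x**5 - 19*x**4 - 4*x**3 + 8*x**2 + 8*x + 4 and u'(x)^2 = 144*x**6 + 144*x**5 - 12*x**4 - 72*x**3 - 20*x**2 + 8*x + 4.
Integrate each monomial from 0 to 1 using ∫_0^1 c·x^n dx = c·1^(n+1)/(n+1):
  ∫_0^1 u(x)^2 dx = ∫_0^1 (9*x^8 + 12*x^7 - 2*x^6 - 16*x^5 - 19*x^4 - 4*x^3 + 8*x^2 + 8*x + 4) dx. Term by term:
    ∫_0^1 9*x^8 dx = 1;  ∫_0^1 12*x^7 dx = 3/2;  ∫_0^1 -2*x^6 dx = -2/7;
    ∫_0^1 -16*x^5 dx = -8/3;  ∫_0^1 -19*x^4 dx = -19/5;  ∫_0^1 -4*x^3 dx = -1;
    ∫_0^1 8*x^2 dx = 8/3;  ∫_0^1 8*x dx = 4;  ∫_0^1 4 dx = 4.
  Sum: 1 + 3/2 − 2/7 − 8/3 − 19/5 − 1 + 8/3 + 4 + 4 = 379/70.
  ∫_0^1 u'(x)^2 dx = ∫_0^1 (144*x^6 + 144*x^5 - 12*x^4 - 72*x^3 - 20*x^2 + 8*x + 4) dx. Term by term:
    ∫_0^1 144*x^6 dx = 144/7;  ∫_0^1 144*x^5 dx = 24;  ∫_0^1 -12*x^4 dx = -12/5;
    ∫_0^1 -72*x^3 dx = -18;  ∫_0^1 -20*x^2 dx = -20/3;  ∫_0^1 8*x dx = 4;
    ∫_0^1 4 dx = 4.
  Sum: 144/7 + 24 − 12/5 − 18 − 20/3 + 4 + 4 = 2678/105.
Adding: ||u||_{H^1}^2 = 379/70 + 2678/105 = 6493/210.


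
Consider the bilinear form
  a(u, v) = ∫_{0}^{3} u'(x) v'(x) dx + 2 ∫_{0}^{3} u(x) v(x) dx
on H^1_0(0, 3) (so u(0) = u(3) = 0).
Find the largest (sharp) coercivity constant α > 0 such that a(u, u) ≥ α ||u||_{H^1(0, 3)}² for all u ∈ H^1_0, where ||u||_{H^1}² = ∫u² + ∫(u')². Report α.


α = 1

Coercivity of a(·,·) on H^1_0(0, 3) means a(u, u) ≥ α ||u||_{H^1}² for every u ∈ H^1_0.
The interval has length L = 3, and Poincaré/coercivity depend only on L. Here a(u, u) = ∫(u')² + (2)·∫u².
Here c = 2 ≥ 1, so a(u,u) = ∫(u')² + c∫u² ≥ ∫(u')² + ∫u² = ||u||_{H^1}², i.e. α = 1 works. No larger α is possible: a(u,u) ≥ α||u||_{H^1}² means (1−α)∫(u')² ≥ (α−c)∫u², and for the modes u_n = sin(nπ(x−x₀)/L) (x₀ the left endpoint) one has ∫u_n²/∫(u_n')² = (L/(nπ))² → 0, so a(u_n,u_n)/||u_n||_{H^1}² → 1. Hence the optimal constant is α = 1.
Therefore α = 1.


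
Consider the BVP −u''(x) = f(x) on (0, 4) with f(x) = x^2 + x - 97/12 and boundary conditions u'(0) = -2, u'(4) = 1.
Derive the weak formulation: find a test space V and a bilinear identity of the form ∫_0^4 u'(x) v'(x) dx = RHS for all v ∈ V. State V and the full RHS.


V = H^1(0, 4) (v unrestricted at boundary; u is determined up to an additive constant); weak form: ∫_0^4 u'v' dx = ∫_0^4 (x^2 + x - 97/12) v dx + v(4) + 2·v(0) for all v ∈ V.

Multiply both sides by a test function v and integrate from 0 to 4:
  ∫_0^4 −u''(x) v(x) dx = ∫_0^4 f(x) v(x) dx.
Integrate the LHS by parts once:
  ∫_0^4 −u'' v dx = −[u'(x) v(x)]_0^4 + ∫_0^4 u'(x) v'(x) dx.
Thus ∫_0^4 u'(x) v'(x) dx = ∫_0^4 f(x) v(x) dx + [u'(x) v(x)]_0^4.
Choose V so that boundary terms are either known or forced to vanish.
u has inhomogeneous Neumann u'(0) = -2, u'(4) = 1. [u' v]_0^4 = (1)·v(4) − (-2)·v(0) = v(4) + 2·v(0). Take V = H^1(0, 4); boundary term becomes part of RHS.
Weak formulation: find u (satisfying any essential BC) such that ∫_0^4 u'(x) v'(x) dx = ∫_0^4 f v dx + v(4) + 2·v(0) for all v ∈ V (Neumann data are natural BCs: they enter the RHS as boundary terms).
Substituting f(x) = x^2 + x - 97/12, the right-hand side is ∫_0^4 (x^2 + x - 97/12) v dx + v(4) + 2·v(0).
Compatibility check (pure Neumann): taking v ≡ 1 ∈ V gives 0 = ∫_0^4 f dx + (1) − (-2), i.e. ∫_0^4 f dx must equal u'(0) − u'(4) = -3. Indeed ∫_0^4 (x^2 + x - 97/12) dx = -3, so the data are compatible. The solution is then unique only up to an additive constant (fix it e.g. by requiring ∫_0^4 u dx = 0).


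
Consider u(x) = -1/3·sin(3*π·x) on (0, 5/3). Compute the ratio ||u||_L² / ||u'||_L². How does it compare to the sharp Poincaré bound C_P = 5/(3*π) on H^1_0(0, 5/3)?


||u||_L² / ||u'||_L² = 1/(3*π) < C_P = 5/(3*π).

u(x) = -1/3·sin(3*π·x), so u'(x) = -π*cos(3*π*x).
Writing u(x) = A·sin(kπx/L) with A = -1/3 and k = 5, use ∫_0^L sin²(kπx/L) dx = L/2 and ∫_0^L cos²(kπx/L) dx = L/2.
u² = 1/9·sin²(3*π·x) and (u')² = π^2·cos²(3*π·x), and each of sin², cos² integrates to L/2 = 5/6 over (0, 5/3).
∫_0^5/3 u² dx = 5/54, so ||u||_L² = sqrt(30)/18.
∫_0^5/3 (u')² dx = 5*π^2/6, so ||u'||_L² = sqrt(30)*π/6.
Ratio ||u||_L² / ||u'||_L² = 1/(3*π).
Sharp Poincaré constant on H^1_0(0, 5/3) is C_P = L/π = 5/(3*π), achieved by sin(3*π/5·x).
This is the k = 5 harmonic; the ratio L/(kπ) is strictly less than C_P = L/π, consistent with the sharp inequality ||u||_L² ≤ C_P ||u'||_L².


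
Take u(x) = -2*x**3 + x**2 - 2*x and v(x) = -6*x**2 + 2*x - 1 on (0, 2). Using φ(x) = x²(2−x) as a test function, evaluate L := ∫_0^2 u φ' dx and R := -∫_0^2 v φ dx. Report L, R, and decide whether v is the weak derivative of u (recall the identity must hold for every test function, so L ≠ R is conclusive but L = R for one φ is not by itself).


LHS = 184/15, RHS = 164/15. No, v is not the weak derivative of u.

u(x) = -2*x**3 + x**2 - 2*x, classical derivative u'(x) = -6*x**2 + 2*x - 2.
φ(x) = x²(2−x), so φ'(x) = x*(4 - 3*x).
Note φ(0) = φ(2) = 0, so the boundary term u·φ vanishes.
LHS = ∫_0^2 u(x) φ'(x) dx = ∫_0^2 (6*x^5 - 11*x^4 + 10*x^3 - 8*x^2) dx. Term by term:
  ∫_0^2 6*x^5 dx = 64;  ∫_0^2 -11*x^4 dx = -352/5;  ∫_0^2 10*x^3 dx = 40;
  ∫_0^2 -8*x^2 dx = -64/3.
Sum: 64 − 352/5 + 40 − 64/3 = 184/15.
So LHS = 184/15.
∫_0^2 v(x) φ(x) dx = ∫_0^2 (6*x^5 - 14*x^4 + 5*x^3 - 2*x^2) dx. Term by term:
  ∫_0^2 6*x^5 dx = 64;  ∫_0^2 -14*x^4 dx = -448/5;  ∫_0^2 5*x^3 dx = 20;
  ∫_0^2 -2*x^2 dx = -16/3.
Sum: 64 − 448/5 + 20 − 16/3 = -164/15.
So RHS = -∫_0^2 v(x) φ(x) dx = 164/15.
LHS − RHS = 4/3 ≠ 0, so the identity fails.
(For a valid weak derivative the identity must hold for EVERY test function, in particular this one. The failure shows v is NOT the weak derivative of u.)
Correct weak derivative would be u'(x) = -6*x**2 + 2*x - 2.


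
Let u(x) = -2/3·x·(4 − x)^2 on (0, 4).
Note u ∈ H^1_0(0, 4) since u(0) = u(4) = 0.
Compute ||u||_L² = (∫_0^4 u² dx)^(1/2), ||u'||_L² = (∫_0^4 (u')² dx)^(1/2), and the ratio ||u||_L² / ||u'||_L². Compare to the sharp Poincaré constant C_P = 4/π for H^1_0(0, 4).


||u||_L² / ||u'||_L² = 2*sqrt(14)/7 < C_P = 4/π.

u(x) = -2/3·x·(4 − x)^2, so u'(x) = -2*x^2 + 32*x/3 - 32/3.
u(x) = -2/3·x·(4 − x)^2 vanishes at x = 0 and x = 4, so u ∈ H^1_0(0, 4). Differentiate via the product rule and integrate the resulting polynomials term by term.
  ∫_0^4 u² dx = ∫_0^4 (4*x^6/9 - 64*x^5/9 + 128*x^4/3 - 1024*x^3/9 + 1024*x^2/9) dx. Term by term:
    ∫_0^4 4*x^6/9 dx = 65536/63;  ∫_0^4 -64*x^5/9 dx = -131072/27;  ∫_0^4 128*x^4/3 dx = 131072/15;
    ∫_0^4 -1024*x^3/9 dx = -65536/9;  ∫_0^4 1024*x^2/9 dx = 65536/27.
  Sum: 65536/63 − 131072/27 + 131072/15 − 65536/9 + 65536/27 = 65536/945.
  ∫_0^4 (u')² dx = ∫_0^4 (4*x^4 - 128*x^3/3 + 1408*x^2/9 - 2048*x/9 + 1024/9) dx. Term by term:
    ∫_0^4 4*x^4 dx = 4096/5;  ∫_0^4 -128*x^3/3 dx = -8192/3;  ∫_0^4 1408*x^2/9 dx = 90112/27;
    ∫_0^4 -2048*x/9 dx = -16384/9;  ∫_0^4 1024/9 dx = 4096/9.
  Sum: 4096/5 − 8192/3 + 90112/27 − 16384/9 + 4096/9 = 8192/135.
∫_0^4 u² dx = 65536/945, so ||u||_L² = 256*sqrt(105)/315.
∫_0^4 (u')² dx = 8192/135, so ||u'||_L² = 64*sqrt(30)/45.
Ratio ||u||_L² / ||u'||_L² = 2*sqrt(14)/7.
Sharp Poincaré constant on H^1_0(0, 4) is C_P = L/π = 4/π, achieved by sin(π/4·x).
A polynomial bump cannot attain the sharp Poincaré constant (only the first sine eigenfunction does), so the ratio is strictly less than C_P, consistent with ||u||_L² ≤ C_P ||u'||_L².


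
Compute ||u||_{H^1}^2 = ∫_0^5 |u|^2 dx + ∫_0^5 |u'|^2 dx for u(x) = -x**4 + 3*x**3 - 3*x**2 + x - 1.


||u||_{H^1}^2 = 26225795/252

The H^1 norm (squared) on an interval (0, L) is
  ||u||_{H^1}^2 = ∫_0^L u(x)^2 dx + ∫_0^L u'(x)^2 dx.
Compute u'(x) = -4*x**3 + 9*x**2 - 6*x + 1.
Then u(x)^2 = x**8 - 6*x**7 + 15*x**6 - 20*x**5 + 17*x**4 - 12*x**3 + 7*x**2 - 2*x + 1 and u'(x)^2 = 16*x**6 - 72*x**5 + 129*x**4 - 116*x**3 + 54*x**2 - 12*x + 1.
Integrate each monomial from 0 to 5 using ∫_0^5 c·x^n dx = c·5^(n+1)/(n+1):
  ∫_0^5 u(x)^2 dx = ∫_0^5 (x^8 - 6*x^7 + 15*x^6 - 20*x^5 + 17*x^4 - 12*x^3 + 7*x^2 - 2*x + 1) dx. Term by term:
    ∫_0^5 x^8 dx = 1953125/9;  ∫_0^5 -6*x^7 dx = -1171875/4;  ∫_0^5 15*x^6 dx = 1171875/7;
    ∫_0^5 -20*x^5 dx = -156250/3;  ∫_0^5 17*x^4 dx = 10625;  ∫_0^5 -12*x^3 dx = -1875;
    ∫_0^5 7*x^2 dx = 875/3;  ∫_0^5 -2*x dx = -25;  ∫_0^5 1 dx = 5.
  Sum: 1953125/9 − 1171875/4 + 1171875/7 − 156250/3 + 10625 − 1875 + 875/3 − 25 + 5 = 12195335/252.
  ∫_0^5 u'(x)^2 dx = ∫_0^5 (16*x^6 - 72*x^5 + 129*x^4 - 116*x^3 + 54*x^2 - 12*x + 1) dx. Term by term:
    ∫_0^5 16*x^6 dx = 1250000/7;  ∫_0^5 -72*x^5 dx = -187500;  ∫_0^5 129*x^4 dx = 80625;
    ∫_0^5 -116*x^3 dx = -18125;  ∫_0^5 54*x^2 dx = 2250;  ∫_0^5 -12*x dx = -150;
    ∫_0^5 1 dx = 5.
  Sum: 1250000/7 − 187500 + 80625 − 18125 + 2250 − 150 + 5 = 389735/7.
Adding: ||u||_{H^1}^2 = 12195335/252 + 389735/7 = 26225795/252.


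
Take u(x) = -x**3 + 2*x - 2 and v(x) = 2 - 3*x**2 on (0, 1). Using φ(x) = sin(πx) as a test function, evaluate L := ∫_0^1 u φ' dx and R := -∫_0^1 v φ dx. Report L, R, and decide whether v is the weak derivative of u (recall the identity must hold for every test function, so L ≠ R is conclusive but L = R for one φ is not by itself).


LHS = (-12 - π^2)/π^3, RHS = (-12 - π^2)/π^3. Yes, v = u' weakly.

u(x) = -x**3 + 2*x - 2, classical derivative u'(x) = 2 - 3*x**2.
φ(x) = sin(πx), so φ'(x) = π*cos(π*x).
Note φ(0) = φ(1) = 0, so the boundary term u·φ vanishes.
LHS = ∫_0^1 u(x) φ'(x) dx = ∫_0^1 (-π*x^3*cos(π*x) + 2*π*x*cos(π*x) - 2*π*cos(π*x)) dx. Term by term:
  ∫_0^1 -2*π*cos(π*x) dx = 0;  ∫_0^1 -π*x^3*cos(π*x) dx = -12/π^3 + 3/π;  ∫_0^1 2*π*x*cos(π*x) dx = -4/π.
Sum: 0 + -12/π^3 + 3/π − 4/π = (-12 - π^2)/π^3.
So LHS = (-12 - π^2)/π^3.
∫_0^1 v(x) φ(x) dx = ∫_0^1 (-3*x^2*sin(π*x) + 2*sin(π*x)) dx. Term by term:
  ∫_0^1 2*sin(π*x) dx = 4/π;  ∫_0^1 -3*x^2*sin(π*x) dx = -3/π + 12/π^3.
Sum: 4/π + -3/π + 12/π^3 = (π^2 + 12)/π^3.
So RHS = -∫_0^1 v(x) φ(x) dx = (-12 - π^2)/π^3.
LHS = RHS, so the identity holds for this test φ.
Moreover u is smooth here and v(x) = u'(x) = 2 - 3*x**2 pointwise, so the identity holds for every test function. Hence v is the weak derivative of u.


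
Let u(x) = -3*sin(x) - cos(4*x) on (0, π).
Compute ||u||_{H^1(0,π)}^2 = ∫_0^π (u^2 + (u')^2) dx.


||u||_{H^1(0,π)}^2 = -68/5 + 35*π/2

u'(x) = 4*sin(4*x) - 3*cos(x).
Expand u² and (u')² and integrate term by term on (0, π), using: for integers n ≥ 1, ∫_0^π sin²(nx) dx = ∫_0^π cos²(nx) dx = π/2; for n ≠ n', ∫_0^π sin(nx)sin(n'x) dx = ∫_0^π cos(nx)cos(n'x) dx = 0; and by product-to-sum, ∫_0^π sin(nx)cos(n'x) dx = ½∫_0^π [sin((n+n')x) + sin((n−n')x)] dx, which is 0 when n+n' is even and 2n/(n²−n'²) when n+n' is odd (it need not vanish on (0, π)).
  u² squared terms: (-1)²·∫cos(4x)² dx = 1·π/2 = π/2;  (-3)²·∫sin(x)² dx = 9·π/2 = 9*π/2.
  u² cross terms: 2·(-1)·(-3)·∫cos(4x)·sin(x) dx = 6·(-2/15) = -4/5.
  So ∫_0^π u² dx = π/2 + 9*π/2 − 4/5 = -4/5 + 5*π.
  (u')² squared terms: (-3)²·∫cos(x)² dx = 9·π/2 = 9*π/2;  (4)²·∫sin(4x)² dx = 16·π/2 = 8*π.
  (u')² cross terms: 2·(-3)·(4)·∫cos(x)·sin(4x) dx = -24·(8/15) = -64/5.
  So ∫_0^π (u')² dx = 9*π/2 + 8*π − 64/5 = -64/5 + 25*π/2.
||u||_{H^1}^2 = (-4/5 + 5*π) + (-64/5 + 25*π/2) = -68/5 + 35*π/2.


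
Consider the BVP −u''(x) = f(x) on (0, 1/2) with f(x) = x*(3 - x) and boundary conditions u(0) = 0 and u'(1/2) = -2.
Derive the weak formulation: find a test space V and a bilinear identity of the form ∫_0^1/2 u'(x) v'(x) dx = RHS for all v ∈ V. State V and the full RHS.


V = {v ∈ H^1(0, 1/2) : v(0) = 0} (test functions vanish at x = 0 where u is specified); weak form: ∫_0^1/2 u'v' dx = ∫_0^1/2 (x*(3 - x)) v dx − 2·v(1/2) for all v ∈ V.

Multiply both sides by a test function v and integrate from 0 to 1/2:
  ∫_0^1/2 −u''(x) v(x) dx = ∫_0^1/2 f(x) v(x) dx.
Integrate the LHS by parts once:
  ∫_0^1/2 −u'' v dx = −[u'(x) v(x)]_0^1/2 + ∫_0^1/2 u'(x) v'(x) dx.
Thus ∫_0^1/2 u'(x) v'(x) dx = ∫_0^1/2 f(x) v(x) dx + [u'(x) v(x)]_0^1/2.
Choose V so that boundary terms are either known or forced to vanish.
Mixed BC: u(0) = 0 (Dirichlet) and u'(1/2) = -2 (Neumann). Define V = {v ∈ H^1(0, 1/2) : v(0) = 0}. Then [u' v]_0^1/2 = u'(1/2)·v(1/2) − u'(0)·0 = − 2·v(1/2).
Weak formulation: find u (satisfying any essential BC) such that ∫_0^1/2 u'(x) v'(x) dx = ∫_0^1/2 f v dx − 2·v(1/2) for all v ∈ V (Dirichlet at 0 absorbed into V; Neumann datum at x = 1/2 contributes the boundary term).
Substituting f(x) = x*(3 - x), the right-hand side is ∫_0^1/2 (x*(3 - x)) v dx − 2·v(1/2).


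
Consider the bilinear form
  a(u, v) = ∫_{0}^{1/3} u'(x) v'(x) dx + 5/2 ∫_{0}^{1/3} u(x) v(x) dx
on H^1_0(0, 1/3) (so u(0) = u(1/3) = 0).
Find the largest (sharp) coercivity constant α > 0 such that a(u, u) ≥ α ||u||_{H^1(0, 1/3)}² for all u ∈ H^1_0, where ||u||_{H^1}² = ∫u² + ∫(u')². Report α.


α = 1

Coercivity of a(·,·) on H^1_0(0, 1/3) means a(u, u) ≥ α ||u||_{H^1}² for every u ∈ H^1_0.
The interval has length L = 1/3, and Poincaré/coercivity depend only on L. Here a(u, u) = ∫(u')² + (5/2)·∫u².
Here c = 5/2 ≥ 1, so a(u,u) = ∫(u')² + c∫u² ≥ ∫(u')² + ∫u² = ||u||_{H^1}², i.e. α = 1 works. No larger α is possible: a(u,u) ≥ α||u||_{H^1}² means (1−α)∫(u')² ≥ (α−c)∫u², and for the modes u_n = sin(nπ(x−x₀)/L) (x₀ the left endpoint) one has ∫u_n²/∫(u_n')² = (L/(nπ))² → 0, so a(u_n,u_n)/||u_n||_{H^1}² → 1. Hence the optimal constant is α = 1.
Therefore α = 1.


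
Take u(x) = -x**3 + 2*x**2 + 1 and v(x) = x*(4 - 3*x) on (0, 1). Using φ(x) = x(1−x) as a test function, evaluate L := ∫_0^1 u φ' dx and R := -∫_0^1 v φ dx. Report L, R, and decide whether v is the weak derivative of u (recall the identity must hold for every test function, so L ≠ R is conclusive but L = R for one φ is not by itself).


LHS = -11/60, RHS = -11/60. Yes, v = u' weakly.

u(x) = -x**3 + 2*x**2 + 1, classical derivative u'(x) = -3*x**2 + 4*x.
φ(x) = x(1−x), so φ'(x) = 1 - 2*x.
Note φ(0) = φ(1) = 0, so the boundary term u·φ vanishes.
LHS = ∫_0^1 u(x) φ'(x) dx = ∫_0^1 (2*x^4 - 5*x^3 + 2*x^2 - 2*x + 1) dx. Term by term:
  ∫_0^1 2*x^4 dx = 2/5;  ∫_0^1 -5*x^3 dx = -5/4;  ∫_0^1 2*x^2 dx = 2/3;
  ∫_0^1 -2*x dx = -1;  ∫_0^1 1 dx = 1.
Sum: 2/5 − 5/4 + 2/3 − 1 + 1 = -11/60.
So LHS = -11/60.
∫_0^1 v(x) φ(x) dx = ∫_0^1 (3*x^4 - 7*x^3 + 4*x^2) dx. Term by term:
  ∫_0^1 3*x^4 dx = 3/5;  ∫_0^1 -7*x^3 dx = -7/4;  ∫_0^1 4*x^2 dx = 4/3.
Sum: 3/5 − 7/4 + 4/3 = 11/60.
So RHS = -∫_0^1 v(x) φ(x) dx = -11/60.
LHS = RHS, so the identity holds for this test φ.
Moreover u is smooth here and v(x) = u'(x) = -3*x**2 + 4*x pointwise, so the identity holds for every test function. Hence v is the weak derivative of u.


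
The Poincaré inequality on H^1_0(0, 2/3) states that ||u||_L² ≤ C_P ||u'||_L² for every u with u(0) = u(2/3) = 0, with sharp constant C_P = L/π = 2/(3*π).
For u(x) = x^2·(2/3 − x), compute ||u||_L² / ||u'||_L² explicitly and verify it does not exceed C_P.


||u||_L² / ||u'||_L² = sqrt(14)/21 < C_P = 2/(3*π).

u(x) = x^2·(2/3 − x), so u'(x) = x*(4 - 9*x)/3.
u(x) = x^2·(2/3 − x) vanishes at x = 0 and x = 2/3, so u ∈ H^1_0(0, 2/3). Differentiate via the product rule and integrate the resulting polynomials term by term.
  ∫_0^2/3 u² dx = ∫_0^2/3 (x^6 - 4*x^5/3 + 4*x^4/9) dx. Term by term:
    ∫_0^2/3 x^6 dx = 128/15309;  ∫_0^2/3 -4*x^5/3 dx = -128/6561;  ∫_0^2/3 4*x^4/9 dx = 128/10935.
  Sum: 128/15309 − 128/6561 + 128/10935 = 128/229635.
  ∫_0^2/3 (u')² dx = ∫_0^2/3 (9*x^4 - 8*x^3 + 16*x^2/9) dx. Term by term:
    ∫_0^2/3 9*x^4 dx = 32/135;  ∫_0^2/3 -8*x^3 dx = -32/81;  ∫_0^2/3 16*x^2/9 dx = 128/729.
  Sum: 32/135 − 32/81 + 128/729 = 64/3645.
∫_0^2/3 u² dx = 128/229635, so ||u||_L² = 8*sqrt(70)/2835.
∫_0^2/3 (u')² dx = 64/3645, so ||u'||_L² = 8*sqrt(5)/135.
Ratio ||u||_L² / ||u'||_L² = sqrt(14)/21.
Sharp Poincaré constant on H^1_0(0, 2/3) is C_P = L/π = 2/(3*π), achieved by sin(3*π/2·x).
A polynomial bump cannot attain the sharp Poincaré constant (only the first sine eigenfunction does), so the ratio is strictly less than C_P, consistent with ||u||_L² ≤ C_P ||u'||_L².


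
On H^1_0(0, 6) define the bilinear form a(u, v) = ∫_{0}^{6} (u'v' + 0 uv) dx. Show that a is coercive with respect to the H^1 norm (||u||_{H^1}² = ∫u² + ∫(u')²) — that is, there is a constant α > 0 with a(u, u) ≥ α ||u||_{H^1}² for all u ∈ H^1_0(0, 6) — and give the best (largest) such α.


α = π^2/(π^2 + 36)

Coercivity of a(·,·) on H^1_0(0, 6) means a(u, u) ≥ α ||u||_{H^1}² for every u ∈ H^1_0.
The interval has length L = 6, and Poincaré/coercivity depend only on L. Here a(u, u) = ∫(u')² + (0)·∫u².
Here c = 0, so a(u,u) = ∫(u')² alone. The condition a(u,u) ≥ α||u||_{H^1}² reads (1−α)∫(u')² ≥ (α−c)∫u². Any admissible α is ≤ 1 (rapidly oscillating u have ∫u²/∫(u')² → 0), and α = 1 would force 0 ≥ (1−c)∫u², impossible since c < 1; so 1−α > 0. By the sharp Poincaré inequality on H^1_0 of an interval of length L, ∫(u')² ≥ (π/L)²∫u² with equality for the first sine mode sin(π(x−x₀)/L) (x₀ the left endpoint), so the inequality holds for all u iff (1−α)(π/L)² ≥ α − c, i.e. α ≤ ((π/L)² + c)/((π/L)² + 1) = (1 + c(L/π)²)/(1 + (L/π)²). (Direct route, valid since c ≤ 0: Poincaré gives c∫u² ≥ c(L/π)²∫(u')², so a(u,u) ≥ (1 + c(L/π)²)∫(u')², while ||u||_{H^1}² ≤ (1 + (L/π)²)∫(u')²; dividing yields the same α.) With (π/L)² = π^2/36 and c = 0, the largest admissible constant is α = ((π/L)² + c)/((π/L)² + 1).
Simplifying, α = π^2/(π^2 + 36).


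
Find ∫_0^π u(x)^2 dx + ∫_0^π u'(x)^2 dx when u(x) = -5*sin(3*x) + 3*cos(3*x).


||u||_{H^1(0,π)}^2 = 170*π

u'(x) = -9*sin(3*x) - 15*cos(3*x).
Expand u² and (u')² and integrate term by term on (0, π), using: for integers n ≥ 1, ∫_0^π sin²(nx) dx = ∫_0^π cos²(nx) dx = π/2; for n ≠ n', ∫_0^π sin(nx)sin(n'x) dx = ∫_0^π cos(nx)cos(n'x) dx = 0; and by product-to-sum, ∫_0^π sin(nx)cos(n'x) dx = ½∫_0^π [sin((n+n')x) + sin((n−n')x)] dx, which is 0 when n+n' is even and 2n/(n²−n'²) when n+n' is odd (it need not vanish on (0, π)).
  u² squared terms: (-5)²·∫sin(3x)² dx = 25·π/2 = 25*π/2;  (3)²·∫cos(3x)² dx = 9·π/2 = 9*π/2.
  u² cross terms: 2·(-5)·(3)·∫sin(3x)·cos(3x) dx = -30·(0) = 0.
  So ∫_0^π u² dx = 25*π/2 + 9*π/2 + 0 = 17*π.
  (u')² squared terms: (-15)²·∫cos(3x)² dx = 225·π/2 = 225*π/2;  (-9)²·∫sin(3x)² dx = 81·π/2 = 81*π/2.
  (u')² cross terms: 2·(-15)·(-9)·∫cos(3x)·sin(3x) dx = 270·(0) = 0.
  So ∫_0^π (u')² dx = 225*π/2 + 81*π/2 + 0 = 153*π.
||u||_{H^1}^2 = (17*π) + (153*π) = 170*π.


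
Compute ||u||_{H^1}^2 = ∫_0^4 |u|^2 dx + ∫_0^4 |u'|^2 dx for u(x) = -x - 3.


||u||_{H^1}^2 = 328/3

The H^1 norm (squared) on an interval (0, L) is
  ||u||_{H^1}^2 = ∫_0^L u(x)^2 dx + ∫_0^L u'(x)^2 dx.
Compute u'(x) = -1.
Then u(x)^2 = x**2 + 6*x + 9 and u'(x)^2 = 1.
Integrate each monomial from 0 to 4 using ∫_0^4 c·x^n dx = c·4^(n+1)/(n+1):
  ∫_0^4 u(x)^2 dx = ∫_0^4 (x^2 + 6*x + 9) dx. Term by term:
    ∫_0^4 x^2 dx = 64/3;  ∫_0^4 6*x dx = 48;  ∫_0^4 9 dx = 36.
  Sum: 64/3 + 48 + 36 = 316/3.
  ∫_0^4 u'(x)^2 dx = ∫_0^4 (1) dx. Term by term:
    ∫_0^4 1 dx = 4.
Adding: ||u||_{H^1}^2 = 316/3 + 4 = 328/3.


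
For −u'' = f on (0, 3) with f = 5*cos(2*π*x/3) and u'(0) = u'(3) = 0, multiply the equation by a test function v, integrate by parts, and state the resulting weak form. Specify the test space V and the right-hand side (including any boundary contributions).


V = H^1(0, 3) (no boundary constraint on v; u is determined up to an additive constant); weak form: ∫_0^3 u'v' dx = ∫_0^3 (5*cos(2*π*x/3)) v dx for all v ∈ V.

Multiply both sides by a test function v and integrate from 0 to 3:
  ∫_0^3 −u''(x) v(x) dx = ∫_0^3 f(x) v(x) dx.
Integrate the LHS by parts once:
  ∫_0^3 −u'' v dx = −[u'(x) v(x)]_0^3 + ∫_0^3 u'(x) v'(x) dx.
Thus ∫_0^3 u'(x) v'(x) dx = ∫_0^3 f(x) v(x) dx + [u'(x) v(x)]_0^3.
Choose V so that boundary terms are either known or forced to vanish.
u has homogeneous Neumann: u'(0) = u'(3) = 0. So [u' v]_0^3 = 0·v(3) − 0·v(0) = 0 for any v; take V = H^1(0, 3).
Weak formulation: find u (satisfying any essential BC) such that ∫_0^3 u'(x) v'(x) dx = ∫_0^3 f v dx for all v ∈ V (homogeneous Neumann, so boundary terms vanish).
Substituting f(x) = 5*cos(2*π*x/3), the right-hand side is ∫_0^3 (5*cos(2*π*x/3)) v dx.
Compatibility check (pure Neumann): taking v ≡ 1 ∈ V gives 0 = ∫_0^3 f dx + (0) − (0), i.e. ∫_0^3 f dx must equal u'(0) − u'(3) = 0. Indeed ∫_0^3 (5*cos(2*π*x/3)) dx = 0, so the data are compatible. The solution is then unique only up to an additive constant (fix it e.g. by requiring ∫_0^3 u dx = 0).


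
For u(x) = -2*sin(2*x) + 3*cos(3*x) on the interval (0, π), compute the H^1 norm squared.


||u||_{H^1(0,π)}^2 = 96 + 55*π

u'(x) = -9*sin(3*x) - 4*cos(2*x).
Expand u² and (u')² and integrate term by term on (0, π), using: for integers n ≥ 1, ∫_0^π sin²(nx) dx = ∫_0^π cos²(nx) dx = π/2; for n ≠ n', ∫_0^π sin(nx)sin(n'x) dx = ∫_0^π cos(nx)cos(n'x) dx = 0; and by product-to-sum, ∫_0^π sin(nx)cos(n'x) dx = ½∫_0^π [sin((n+n')x) + sin((n−n')x)] dx, which is 0 when n+n' is even and 2n/(n²−n'²) when n+n' is odd (it need not vanish on (0, π)).
  u² squared terms: (-2)²·∫sin(2x)² dx = 4·π/2 = 2*π;  (3)²·∫cos(3x)² dx = 9·π/2 = 9*π/2.
  u² cross terms: 2·(-2)·(3)·∫sin(2x)·cos(3x) dx = -12·(-4/5) = 48/5.
  So ∫_0^π u² dx = 2*π + 9*π/2 + 48/5 = 48/5 + 13*π/2.
  (u')² squared terms: (-9)²·∫sin(3x)² dx = 81·π/2 = 81*π/2;  (-4)²·∫cos(2x)² dx = 16·π/2 = 8*π.
  (u')² cross terms: 2·(-9)·(-4)·∫sin(3x)·cos(2x) dx = 72·(6/5) = 432/5.
  So ∫_0^π (u')² dx = 81*π/2 + 8*π + 432/5 = 432/5 + 97*π/2.
||u||_{H^1}^2 = (48/5 + 13*π/2) + (432/5 + 97*π/2) = 96 + 55*π.


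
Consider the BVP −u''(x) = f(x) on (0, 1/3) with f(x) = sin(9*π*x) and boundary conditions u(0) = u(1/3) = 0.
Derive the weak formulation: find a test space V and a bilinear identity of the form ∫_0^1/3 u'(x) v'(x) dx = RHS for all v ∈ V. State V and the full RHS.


V = H^1_0(0, 1/3) (so v(0) = v(1/3) = 0); weak form: ∫_0^1/3 u'v' dx = ∫_0^1/3 (sin(9*π*x)) v dx for all v ∈ V.

Multiply both sides by a test function v and integrate from 0 to 1/3:
  ∫_0^1/3 −u''(x) v(x) dx = ∫_0^1/3 f(x) v(x) dx.
Integrate the LHS by parts once:
  ∫_0^1/3 −u'' v dx = −[u'(x) v(x)]_0^1/3 + ∫_0^1/3 u'(x) v'(x) dx.
Thus ∫_0^1/3 u'(x) v'(x) dx = ∫_0^1/3 f(x) v(x) dx + [u'(x) v(x)]_0^1/3.
Choose V so that boundary terms are either known or forced to vanish.
u is Dirichlet: u(0) = u(1/3) = 0. Let V = H^1_0(0, 1/3); then v(0) = v(1/3) = 0, and [u' v]_0^1/3 = 0.
Weak formulation: find u (satisfying any essential BC) such that ∫_0^1/3 u'(x) v'(x) dx = ∫_0^1/3 f v dx for all v ∈ V.
Substituting f(x) = sin(9*π*x), the right-hand side is ∫_0^1/3 (sin(9*π*x)) v dx.


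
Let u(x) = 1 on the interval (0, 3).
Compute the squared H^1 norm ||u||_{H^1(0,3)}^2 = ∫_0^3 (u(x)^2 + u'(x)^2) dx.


||u||_{H^1}^2 = 3

The H^1 norm (squared) on an interval (0, L) is
  ||u||_{H^1}^2 = ∫_0^L u(x)^2 dx + ∫_0^L u'(x)^2 dx.
Compute u'(x) = 0.
Then u(x)^2 = 1 and u'(x)^2 = 0.
Integrate each monomial from 0 to 3 using ∫_0^3 c·x^n dx = c·3^(n+1)/(n+1):
  ∫_0^3 u(x)^2 dx = ∫_0^3 (1) dx. Term by term:
    ∫_0^3 1 dx = 3.
  ∫_0^3 u'(x)^2 dx = ∫_0^3 (0) dx. Term by term:
    ∫_0^3 0 dx = 0.
Adding: ||u||_{H^1}^2 = 3 + 0 = 3.


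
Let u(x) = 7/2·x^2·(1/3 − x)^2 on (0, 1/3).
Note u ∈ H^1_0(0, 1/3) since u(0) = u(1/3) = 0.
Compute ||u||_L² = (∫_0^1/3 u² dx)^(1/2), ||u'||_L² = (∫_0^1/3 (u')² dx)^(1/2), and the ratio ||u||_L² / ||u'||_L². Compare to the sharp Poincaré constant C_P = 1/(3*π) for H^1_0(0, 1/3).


||u||_L² / ||u'||_L² = sqrt(3)/18 < C_P = 1/(3*π).

u(x) = 7/2·x^2·(1/3 − x)^2, so u'(x) = 7*x*(3*x - 1)*(6*x - 1)/9.
u(x) = 7/2·x^2·(1/3 − x)^2 vanishes at x = 0 and x = 1/3, so u ∈ H^1_0(0, 1/3). Differentiate via the product rule and integrate the resulting polynomials term by term.
  ∫_0^1/3 u² dx = ∫_0^1/3 (49*x^8/4 - 49*x^7/3 + 49*x^6/6 - 49*x^5/27 + 49*x^4/324) dx. Term by term:
    ∫_0^1/3 49*x^8/4 dx = 49/708588;  ∫_0^1/3 -49*x^7/3 dx = -49/157464;  ∫_0^1/3 49*x^6/6 dx = 7/13122;
    ∫_0^1/3 -49*x^5/27 dx = -49/118098;  ∫_0^1/3 49*x^4/324 dx = 49/393660.
  Sum: 49/708588 − 49/157464 + 7/13122 − 49/118098 + 49/393660 = 7/7085880.
  ∫_0^1/3 (u')² dx = ∫_0^1/3 (196*x^6 - 196*x^5 + 637*x^4/9 - 98*x^3/9 + 49*x^2/81) dx. Term by term:
    ∫_0^1/3 196*x^6 dx = 28/2187;  ∫_0^1/3 -196*x^5 dx = -98/2187;  ∫_0^1/3 637*x^4/9 dx = 637/10935;
    ∫_0^1/3 -98*x^3/9 dx = -49/1458;  ∫_0^1/3 49*x^2/81 dx = 49/6561.
  Sum: 28/2187 − 98/2187 + 637/10935 − 49/1458 + 49/6561 = 7/65610.
∫_0^1/3 u² dx = 7/7085880, so ||u||_L² = sqrt(210)/14580.
∫_0^1/3 (u')² dx = 7/65610, so ||u'||_L² = sqrt(70)/810.
Ratio ||u||_L² / ||u'||_L² = sqrt(3)/18.
Sharp Poincaré constant on H^1_0(0, 1/3) is C_P = L/π = 1/(3*π), achieved by sin(3*π·x).
A polynomial bump cannot attain the sharp Poincaré constant (only the first sine eigenfunction does), so the ratio is strictly less than C_P, consistent with ||u||_L² ≤ C_P ||u'||_L².


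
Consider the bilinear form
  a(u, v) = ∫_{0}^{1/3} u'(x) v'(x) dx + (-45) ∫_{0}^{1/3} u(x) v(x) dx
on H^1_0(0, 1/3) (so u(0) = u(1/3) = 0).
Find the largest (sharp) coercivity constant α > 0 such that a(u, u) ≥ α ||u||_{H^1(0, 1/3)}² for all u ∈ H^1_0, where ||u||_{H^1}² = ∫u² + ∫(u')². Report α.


α = 9*(-5 + π^2)/(1 + 9*π^2)

Coercivity of a(·,·) on H^1_0(0, 1/3) means a(u, u) ≥ α ||u||_{H^1}² for every u ∈ H^1_0.
The interval has length L = 1/3, and Poincaré/coercivity depend only on L. Here a(u, u) = ∫(u')² + (-45)·∫u².
Here c = -45 < 0 with |c| < (π/L)² = 9*π^2, so coercivity still holds. The condition a(u,u) ≥ α||u||_{H^1}² reads (1−α)∫(u')² ≥ (α−c)∫u². Any admissible α is ≤ 1 (rapidly oscillating u have ∫u²/∫(u')² → 0), and α = 1 would force 0 ≥ (1−c)∫u², impossible since c < 1; so 1−α > 0. By the sharp Poincaré inequality on H^1_0 of an interval of length L, ∫(u')² ≥ (π/L)²∫u² with equality for the first sine mode sin(π(x−x₀)/L) (x₀ the left endpoint), so the inequality holds for all u iff (1−α)(π/L)² ≥ α − c, i.e. α ≤ ((π/L)² + c)/((π/L)² + 1) = (1 + c(L/π)²)/(1 + (L/π)²). (Direct route, valid since c ≤ 0: Poincaré gives c∫u² ≥ c(L/π)²∫(u')², so a(u,u) ≥ (1 + c(L/π)²)∫(u')², while ||u||_{H^1}² ≤ (1 + (L/π)²)∫(u')²; dividing yields the same α.) With (π/L)² = 9*π^2 and c = -45, the largest admissible constant is α = ((π/L)² + c)/((π/L)² + 1).
Simplifying, α = 9*(-5 + π^2)/(1 + 9*π^2).


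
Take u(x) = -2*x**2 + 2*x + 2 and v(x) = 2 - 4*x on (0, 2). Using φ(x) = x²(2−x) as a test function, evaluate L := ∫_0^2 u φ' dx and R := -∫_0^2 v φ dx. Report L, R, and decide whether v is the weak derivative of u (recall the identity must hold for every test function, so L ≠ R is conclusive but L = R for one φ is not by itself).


LHS = 56/15, RHS = 56/15. Yes, v = u' weakly.

u(x) = -2*x**2 + 2*x + 2, classical derivative u'(x) = 2 - 4*x.
φ(x) = x²(2−x), so φ'(x) = x*(4 - 3*x).
Note φ(0) = φ(2) = 0, so the boundary term u·φ vanishes.
LHS = ∫_0^2 u(x) φ'(x) dx = ∫_0^2 (6*x^4 - 14*x^3 + 2*x^2 + 8*x) dx. Term by term:
  ∫_0^2 6*x^4 dx = 192/5;  ∫_0^2 -14*x^3 dx = -56;  ∫_0^2 2*x^2 dx = 16/3;
  ∫_0^2 8*x dx = 16.
Sum: 192/5 − 56 + 16/3 + 16 = 56/15.
So LHS = 56/15.
∫_0^2 v(x) φ(x) dx = ∫_0^2 (4*x^4 - 10*x^3 + 4*x^2) dx. Term by term:
  ∫_0^2 4*x^4 dx = 128/5;  ∫_0^2 -10*x^3 dx = -40;  ∫_0^2 4*x^2 dx = 32/3.
Sum: 128/5 − 40 + 32/3 = -56/15.
So RHS = -∫_0^2 v(x) φ(x) dx = 56/15.
LHS = RHS, so the identity holds for this test φ.
Moreover u is smooth here and v(x) = u'(x) = 2 - 4*x pointwise, so the identity holds for every test function. Hence v is the weak derivative of u.


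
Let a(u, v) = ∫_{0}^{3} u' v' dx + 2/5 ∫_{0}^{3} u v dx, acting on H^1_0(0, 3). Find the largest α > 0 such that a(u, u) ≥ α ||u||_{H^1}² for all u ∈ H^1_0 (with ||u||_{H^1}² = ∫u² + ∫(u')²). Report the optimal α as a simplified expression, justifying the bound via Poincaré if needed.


α = (18/5 + π^2)/(9 + π^2)

Coercivity of a(·,·) on H^1_0(0, 3) means a(u, u) ≥ α ||u||_{H^1}² for every u ∈ H^1_0.
The interval has length L = 3, and Poincaré/coercivity depend only on L. Here a(u, u) = ∫(u')² + (2/5)·∫u².
Here 0 < c = 2/5 < 1. The condition a(u,u) ≥ α||u||_{H^1}² reads (1−α)∫(u')² ≥ (α−c)∫u². Any admissible α is ≤ 1 (rapidly oscillating u have ∫u²/∫(u')² → 0), and α = 1 would force 0 ≥ (1−c)∫u², impossible since c < 1; so 1−α > 0. By the sharp Poincaré inequality on H^1_0 of an interval of length L, ∫(u')² ≥ (π/L)²∫u² with equality for the first sine mode sin(π(x−x₀)/L) (x₀ the left endpoint), so the inequality holds for all u iff (1−α)(π/L)² ≥ α − c, i.e. α ≤ ((π/L)² + c)/((π/L)² + 1) = (1 + c(L/π)²)/(1 + (L/π)²). With (π/L)² = π^2/9 and c = 2/5, the largest admissible constant is α = ((π/L)² + c)/((π/L)² + 1).
Simplifying, α = (18/5 + π^2)/(9 + π^2).


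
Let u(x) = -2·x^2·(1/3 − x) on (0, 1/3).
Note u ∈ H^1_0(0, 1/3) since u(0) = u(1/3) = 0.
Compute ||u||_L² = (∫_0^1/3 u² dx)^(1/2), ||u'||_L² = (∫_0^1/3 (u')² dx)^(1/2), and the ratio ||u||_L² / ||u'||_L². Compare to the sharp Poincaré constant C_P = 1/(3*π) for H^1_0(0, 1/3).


||u||_L² / ||u'||_L² = sqrt(14)/42 < C_P = 1/(3*π).

u(x) = -2·x^2·(1/3 − x), so u'(x) = 2*x*(9*x - 2)/3.
u(x) = -2·x^2·(1/3 − x) vanishes at x = 0 and x = 1/3, so u ∈ H^1_0(0, 1/3). Differentiate via the product rule and integrate the resulting polynomials term by term.
  ∫_0^1/3 u² dx = ∫_0^1/3 (4*x^6 - 8*x^5/3 + 4*x^4/9) dx. Term by term:
    ∫_0^1/3 4*x^6 dx = 4/15309;  ∫_0^1/3 -8*x^5/3 dx = -4/6561;  ∫_0^1/3 4*x^4/9 dx = 4/10935.
  Sum: 4/15309 − 4/6561 + 4/10935 = 4/229635.
  ∫_0^1/3 (u')² dx = ∫_0^1/3 (36*x^4 - 16*x^3 + 16*x^2/9) dx. Term by term:
    ∫_0^1/3 36*x^4 dx = 4/135;  ∫_0^1/3 -16*x^3 dx = -4/81;  ∫_0^1/3 16*x^2/9 dx = 16/729.
  Sum: 4/135 − 4/81 + 16/729 = 8/3645.
∫_0^1/3 u² dx = 4/229635, so ||u||_L² = 2*sqrt(35)/2835.
∫_0^1/3 (u')² dx = 8/3645, so ||u'||_L² = 2*sqrt(10)/135.
Ratio ||u||_L² / ||u'||_L² = sqrt(14)/42.
Sharp Poincaré constant on H^1_0(0, 1/3) is C_P = L/π = 1/(3*π), achieved by sin(3*π·x).
A polynomial bump cannot attain the sharp Poincaré constant (only the first sine eigenfunction does), so the ratio is strictly less than C_P, consistent with ||u||_L² ≤ C_P ||u'||_L².


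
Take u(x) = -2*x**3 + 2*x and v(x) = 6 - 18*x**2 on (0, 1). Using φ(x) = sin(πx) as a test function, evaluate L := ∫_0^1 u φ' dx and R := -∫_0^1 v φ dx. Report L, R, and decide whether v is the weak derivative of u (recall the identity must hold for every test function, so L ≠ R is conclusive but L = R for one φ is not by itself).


LHS = -24/π^3 + 2/π, RHS = -72/π^3 + 6/π. No, v is not the weak derivative of u.

u(x) = -2*x**3 + 2*x, classical derivative u'(x) = 2 - 6*x**2.
φ(x) = sin(πx), so φ'(x) = π*cos(π*x).
Note φ(0) = φ(1) = 0, so the boundary term u·φ vanishes.
LHS = ∫_0^1 u(x) φ'(x) dx = ∫_0^1 (-2*π*x^3*cos(π*x) + 2*π*x*cos(π*x)) dx. Term by term:
  ∫_0^1 -2*π*x^3*cos(π*x) dx = -24/π^3 + 6/π;  ∫_0^1 2*π*x*cos(π*x) dx = -4/π.
Sum: -24/π^3 + 6/π − 4/π = -24/π^3 + 2/π.
So LHS = -24/π^3 + 2/π.
∫_0^1 v(x) φ(x) dx = ∫_0^1 (-18*x^2*sin(π*x) + 6*sin(π*x)) dx. Term by term:
  ∫_0^1 6*sin(π*x) dx = 12/π;  ∫_0^1 -18*x^2*sin(π*x) dx = -18/π + 72/π^3.
Sum: 12/π + -18/π + 72/π^3 = -6/π + 72/π^3.
So RHS = -∫_0^1 v(x) φ(x) dx = -72/π^3 + 6/π.
LHS − RHS = -4/π + 48/π^3 ≠ 0, so the identity fails.
(For a valid weak derivative the identity must hold for EVERY test function, in particular this one. The failure shows v is NOT the weak derivative of u.)
Correct weak derivative would be u'(x) = 2 - 6*x**2.


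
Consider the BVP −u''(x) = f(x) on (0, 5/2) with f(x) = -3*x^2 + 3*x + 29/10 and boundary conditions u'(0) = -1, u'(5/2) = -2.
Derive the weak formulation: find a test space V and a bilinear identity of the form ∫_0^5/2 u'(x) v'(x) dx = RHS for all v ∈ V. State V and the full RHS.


V = H^1(0, 5/2) (v unrestricted at boundary; u is determined up to an additive constant); weak form: ∫_0^5/2 u'v' dx = ∫_0^5/2 (-3*x^2 + 3*x + 29/10) v dx − 2·v(5/2) + v(0) for all v ∈ V.

Multiply both sides by a test function v and integrate from 0 to 5/2:
  ∫_0^5/2 −u''(x) v(x) dx = ∫_0^5/2 f(x) v(x) dx.
Integrate the LHS by parts once:
  ∫_0^5/2 −u'' v dx = −[u'(x) v(x)]_0^5/2 + ∫_0^5/2 u'(x) v'(x) dx.
Thus ∫_0^5/2 u'(x) v'(x) dx = ∫_0^5/2 f(x) v(x) dx + [u'(x) v(x)]_0^5/2.
Choose V so that boundary terms are either known or forced to vanish.
u has inhomogeneous Neumann u'(0) = -1, u'(5/2) = -2. [u' v]_0^5/2 = (-2)·v(5/2) − (-1)·v(0) = − 2·v(5/2) + v(0). Take V = H^1(0, 5/2); boundary term becomes part of RHS.
Weak formulation: find u (satisfying any essential BC) such that ∫_0^5/2 u'(x) v'(x) dx = ∫_0^5/2 f v dx − 2·v(5/2) + v(0) for all v ∈ V (Neumann data are natural BCs: they enter the RHS as boundary terms).
Substituting f(x) = -3*x^2 + 3*x + 29/10, the right-hand side is ∫_0^5/2 (-3*x^2 + 3*x + 29/10) v dx − 2·v(5/2) + v(0).
Compatibility check (pure Neumann): taking v ≡ 1 ∈ V gives 0 = ∫_0^5/2 f dx + (-2) − (-1), i.e. ∫_0^5/2 f dx must equal u'(0) − u'(5/2) = 1. Indeed ∫_0^5/2 (-3*x^2 + 3*x + 29/10) dx = 1, so the data are compatible. The solution is then unique only up to an additive constant (fix it e.g. by requiring ∫_0^5/2 u dx = 0).


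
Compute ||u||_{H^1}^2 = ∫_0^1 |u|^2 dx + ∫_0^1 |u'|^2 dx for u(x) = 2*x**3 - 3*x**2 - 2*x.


||u||_{H^1}^2 = 1292/105

The H^1 norm (squared) on an interval (0, L) is
  ||u||_{H^1}^2 = ∫_0^L u(x)^2 dx + ∫_0^L u'(x)^2 dx.
Compute u'(x) = 6*x**2 - 6*x - 2.
Then u(x)^2 = 4*x**6 - 12*x**5 + x**4 + 12*x**3 + 4*x**2 and u'(x)^2 = 36*x**4 - 72*x**3 + 12*x**2 + 24*x + 4.
Integrate each monomial from 0 to 1 using ∫_0^1 c·x^n dx = c·1^(n+1)/(n+1):
  ∫_0^1 u(x)^2 dx = ∫_0^1 (4*x^6 - 12*x^5 + x^4 + 12*x^3 + 4*x^2) dx. Term by term:
    ∫_0^1 4*x^6 dx = 4/7;  ∫_0^1 -12*x^5 dx = -2;  ∫_0^1 x^4 dx = 1/5;
    ∫_0^1 12*x^3 dx = 3;  ∫_0^1 4*x^2 dx = 4/3.
  Sum: 4/7 − 2 + 1/5 + 3 + 4/3 = 326/105.
  ∫_0^1 u'(x)^2 dx = ∫_0^1 (36*x^4 - 72*x^3 + 12*x^2 + 24*x + 4) dx. Term by term:
    ∫_0^1 36*x^4 dx = 36/5;  ∫_0^1 -72*x^3 dx = -18;  ∫_0^1 12*x^2 dx = 4;
    ∫_0^1 24*x dx = 12;  ∫_0^1 4 dx = 4.
  Sum: 36/5 − 18 + 4 + 12 + 4 = 46/5.
Adding: ||u||_{H^1}^2 = 326/105 + 46/5 = 1292/105.


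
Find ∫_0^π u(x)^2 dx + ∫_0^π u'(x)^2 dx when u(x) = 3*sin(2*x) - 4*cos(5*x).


||u||_{H^1(0,π)}^2 = 832/7 + 461*π/2

u'(x) = 20*sin(5*x) + 6*cos(2*x).
Expand u² and (u')² and integrate term by term on (0, π), using: for integers n ≥ 1, ∫_0^π sin²(nx) dx = ∫_0^π cos²(nx) dx = π/2; for n ≠ n', ∫_0^π sin(nx)sin(n'x) dx = ∫_0^π cos(nx)cos(n'x) dx = 0; and by product-to-sum, ∫_0^π sin(nx)cos(n'x) dx = ½∫_0^π [sin((n+n')x) + sin((n−n')x)] dx, which is 0 when n+n' is even and 2n/(n²−n'²) when n+n' is odd (it need not vanish on (0, π)).
  u² squared terms: (-4)²·∫cos(5x)² dx = 16·π/2 = 8*π;  (3)²·∫sin(2x)² dx = 9·π/2 = 9*π/2.
  u² cross terms: 2·(-4)·(3)·∫cos(5x)·sin(2x) dx = -24·(-4/21) = 32/7.
  So ∫_0^π u² dx = 8*π + 9*π/2 + 32/7 = 32/7 + 25*π/2.
  (u')² squared terms: (6)²·∫cos(2x)² dx = 36·π/2 = 18*π;  (20)²·∫sin(5x)² dx = 400·π/2 = 200*π.
  (u')² cross terms: 2·(6)·(20)·∫cos(2x)·sin(5x) dx = 240·(10/21) = 800/7.
  So ∫_0^π (u')² dx = 18*π + 200*π + 800/7 = 800/7 + 218*π.
||u||_{H^1}^2 = (32/7 + 25*π/2) + (800/7 + 218*π) = 832/7 + 461*π/2.
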